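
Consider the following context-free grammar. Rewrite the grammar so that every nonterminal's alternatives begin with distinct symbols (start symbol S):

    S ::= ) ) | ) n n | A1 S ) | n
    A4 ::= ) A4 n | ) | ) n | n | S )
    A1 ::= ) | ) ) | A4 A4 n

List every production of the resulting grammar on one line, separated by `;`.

S has alternatives sharing prefix ')': factor to S → ) S' with S' → ) | n n.
A4 has alternatives sharing prefix ')': factor to A4 → ) A4' with A4' → A4 n | ε | n.
A1 has alternatives sharing prefix ')': factor to A1 → ) A1' with A1' → ε | ).

S ::= A1 S ) | n | ) S'; A4 ::= n | S ) | ) A4'; A1 ::= A4 A4 n | ) A1'; S' ::= ) | n n; A4' ::= A4 n | ε | n; A1' ::= ε | )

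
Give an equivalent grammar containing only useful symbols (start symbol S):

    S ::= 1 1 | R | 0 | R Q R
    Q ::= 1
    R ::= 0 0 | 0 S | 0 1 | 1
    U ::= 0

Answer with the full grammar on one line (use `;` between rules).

Generating nonterminals: {Q, R, S, U}.
Reachable from S after that: {Q, R, S}.
Removed useless symbols: {U} and every production mentioning them.

S ::= 1 1 | R | 0 | R Q R; Q ::= 1; R ::= 0 0 | 0 S | 0 1 | 1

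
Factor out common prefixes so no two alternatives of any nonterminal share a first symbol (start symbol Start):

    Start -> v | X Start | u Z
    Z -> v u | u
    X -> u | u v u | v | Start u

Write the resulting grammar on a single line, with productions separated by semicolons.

X has alternatives sharing prefix 'u': factor to X → u X1 with X1 → ε | v u.

Start -> v | X Start | u Z; Z -> v u | u; X -> v | Start u | u X1; X1 -> ε | v u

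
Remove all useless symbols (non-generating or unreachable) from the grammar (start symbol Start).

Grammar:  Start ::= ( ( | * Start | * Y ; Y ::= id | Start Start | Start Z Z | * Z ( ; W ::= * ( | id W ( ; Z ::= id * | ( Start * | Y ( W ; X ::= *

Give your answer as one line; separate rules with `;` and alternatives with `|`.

Start ::= ( ( | * Start | * Y; Y ::= id | Start Start | Start Z Z | * Z (; W ::= * ( | id W (; Z ::= id * | ( Start * | Y ( W

Generating nonterminals: {Start, W, X, Y, Z}.
Reachable from Start after that: {Start, W, Y, Z}.
Removed useless symbols: {X} and every production mentioning them.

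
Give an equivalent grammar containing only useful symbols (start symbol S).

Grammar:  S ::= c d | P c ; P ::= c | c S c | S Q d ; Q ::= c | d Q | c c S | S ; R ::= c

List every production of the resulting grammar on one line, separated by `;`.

S ::= c d | P c; P ::= c | c S c | S Q d; Q ::= c | d Q | c c S | S

Generating nonterminals: {P, Q, R, S}.
Reachable from S after that: {P, Q, S}.
Removed useless symbols: {R} and every production mentioning them.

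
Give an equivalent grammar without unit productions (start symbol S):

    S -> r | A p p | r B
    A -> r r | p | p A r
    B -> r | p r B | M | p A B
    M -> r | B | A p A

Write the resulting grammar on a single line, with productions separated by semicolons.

S -> r | A p p | r B; A -> r r | p | p A r; B -> r | p r B | p A B | A p A; M -> r | p r B | p A B | A p A

Unit pairs: B ⇒* {M}; M ⇒* {B}.
For every A with A ⇒* B via unit rules, add B's non-unit alternatives to A; then delete every rule of the form X → Y.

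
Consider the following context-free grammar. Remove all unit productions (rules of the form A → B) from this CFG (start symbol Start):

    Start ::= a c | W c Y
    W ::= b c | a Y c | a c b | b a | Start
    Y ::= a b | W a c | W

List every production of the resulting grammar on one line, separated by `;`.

Unit pairs: W ⇒* {Start}; Y ⇒* {Start, W}.
For every A with A ⇒* B via unit rules, add B's non-unit alternatives to A; then delete every rule of the form X → Y.

Start ::= a c | W c Y; W ::= a c | W c Y | b c | a Y c | a c b | b a; Y ::= a c | W c Y | b c | a Y c | a c b | b a | a b | W a c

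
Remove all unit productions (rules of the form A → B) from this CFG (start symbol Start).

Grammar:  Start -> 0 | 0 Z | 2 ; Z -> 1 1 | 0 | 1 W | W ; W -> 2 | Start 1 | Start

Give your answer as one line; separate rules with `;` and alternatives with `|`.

Unit pairs: W ⇒* {Start}; Z ⇒* {Start, W}.
For every A with A ⇒* B via unit rules, add B's non-unit alternatives to A; then delete every rule of the form X → Y.

Start -> 0 | 0 Z | 2; Z -> 1 1 | 0 | 1 W | 0 Z | 2 | Start 1; W -> 0 | 0 Z | 2 | Start 1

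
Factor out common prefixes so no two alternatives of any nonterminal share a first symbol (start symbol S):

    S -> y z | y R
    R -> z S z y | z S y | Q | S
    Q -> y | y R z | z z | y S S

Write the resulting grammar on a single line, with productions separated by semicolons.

S -> y S'; R -> Q | S | z S R'; Q -> z z | y Q'; S' -> z | R; R' -> z y | y; Q' -> ε | R z | S S

S has alternatives sharing prefix 'y': factor to S → y S' with S' → z | R.
R has alternatives sharing prefix 'z S': factor to R → z S R' with R' → z y | y.
Q has alternatives sharing prefix 'y': factor to Q → y Q' with Q' → ε | R z | S S.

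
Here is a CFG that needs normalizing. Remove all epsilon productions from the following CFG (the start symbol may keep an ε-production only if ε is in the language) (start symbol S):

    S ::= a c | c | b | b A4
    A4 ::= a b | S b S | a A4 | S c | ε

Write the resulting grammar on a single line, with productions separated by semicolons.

S ::= a c | c | b | b A4; A4 ::= a b | S b S | a A4 | a | S c

Nullable set = {A4}.
ε ∉ L(G), so no ε-production is kept.
For each production, add variants omitting each subset of nullable occurrences: A4 → a A4 gives a A4 | a.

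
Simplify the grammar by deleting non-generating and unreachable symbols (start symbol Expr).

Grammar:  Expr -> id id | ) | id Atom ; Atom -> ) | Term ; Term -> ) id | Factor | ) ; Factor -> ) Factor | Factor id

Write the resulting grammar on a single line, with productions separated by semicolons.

Generating nonterminals: {Atom, Expr, Term}.
Reachable from Expr after that: {Atom, Expr, Term}.
Removed useless symbols: {Factor} and every production mentioning them.

Expr -> id id | ) | id Atom; Atom -> ) | Term; Term -> ) id | )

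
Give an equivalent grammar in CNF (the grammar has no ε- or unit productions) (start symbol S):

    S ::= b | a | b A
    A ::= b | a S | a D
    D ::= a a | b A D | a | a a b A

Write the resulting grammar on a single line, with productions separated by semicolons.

S ::= b | a | X1 A; A ::= b | X2 S | X2 D; D ::= X2 X2 | X1 Y1 | a | X2 Y2; X1 ::= b; X2 ::= a; Y1 ::= A D; Y2 ::= X2 Y3; Y3 ::= X1 A

Introduce a nonterminal for each terminal appearing in a rule of length ≥ 2: X1 → b, X2 → a.
Binarize each right-hand side of length ≥ 3 by chaining fresh nonterminals (Y1, Y2, …): affected rules were D → X1 A D; D → X2 X2 X1 A.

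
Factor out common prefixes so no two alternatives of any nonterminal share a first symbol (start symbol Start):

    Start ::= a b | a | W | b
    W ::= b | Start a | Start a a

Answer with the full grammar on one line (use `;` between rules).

Start ::= W | b | a Start1; W ::= b | Start a W1; Start1 ::= b | eps; W1 ::= eps | a

Start has alternatives sharing prefix 'a': factor to Start → a Start1 with Start1 → b | ε.
W has alternatives sharing prefix 'Start a': factor to W → Start a W1 with W1 → ε | a.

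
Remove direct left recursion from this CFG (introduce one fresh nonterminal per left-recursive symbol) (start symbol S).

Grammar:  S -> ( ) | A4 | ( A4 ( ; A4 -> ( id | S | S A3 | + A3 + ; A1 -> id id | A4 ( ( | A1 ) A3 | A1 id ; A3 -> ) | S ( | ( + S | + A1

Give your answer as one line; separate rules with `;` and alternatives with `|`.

S -> ( ) | A4 | ( A4 (; A4 -> ( id | S | S A3 | + A3 +; A1 -> id id A1' | A4 ( ( A1'; A3 -> ) | S ( | ( + S | + A1; A1' -> ) A3 A1' | id A1' | ε

Left recursion appears on A1.
For A1: α = {) A3, id}, β = {id id, A4 ( (}. Rewrite as A1 → β A1' and A1' → α A1' | ε.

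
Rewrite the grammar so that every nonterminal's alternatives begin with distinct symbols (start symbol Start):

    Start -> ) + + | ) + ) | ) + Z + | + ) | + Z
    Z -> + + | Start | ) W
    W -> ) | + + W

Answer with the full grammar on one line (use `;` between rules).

Start has alternatives sharing prefix ') +': factor to Start → ) + Start1 with Start1 → + | ) | Z +.
Start has alternatives sharing prefix '+': factor to Start → + Start2 with Start2 → ) | Z.

Start -> ) + Start1 | + Start2; Z -> + + | Start | ) W; W -> ) | + + W; Start1 -> + | ) | Z +; Start2 -> ) | Z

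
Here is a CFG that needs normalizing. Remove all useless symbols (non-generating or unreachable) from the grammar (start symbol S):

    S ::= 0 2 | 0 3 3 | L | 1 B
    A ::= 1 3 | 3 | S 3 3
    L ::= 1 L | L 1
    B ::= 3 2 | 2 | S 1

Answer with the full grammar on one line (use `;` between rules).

Generating nonterminals: {A, B, S}.
Reachable from S after that: {B, S}.
Removed useless symbols: {A, L} and every production mentioning them.

S ::= 0 2 | 0 3 3 | 1 B; B ::= 3 2 | 2 | S 1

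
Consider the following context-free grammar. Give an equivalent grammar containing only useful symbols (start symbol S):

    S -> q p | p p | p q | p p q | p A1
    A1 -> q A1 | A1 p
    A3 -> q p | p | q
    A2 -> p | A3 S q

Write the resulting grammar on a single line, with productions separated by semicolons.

S -> q p | p p | p q | p p q

Generating nonterminals: {A2, A3, S}.
Reachable from S after that: {S}.
Removed useless symbols: {A1, A2, A3} and every production mentioning them.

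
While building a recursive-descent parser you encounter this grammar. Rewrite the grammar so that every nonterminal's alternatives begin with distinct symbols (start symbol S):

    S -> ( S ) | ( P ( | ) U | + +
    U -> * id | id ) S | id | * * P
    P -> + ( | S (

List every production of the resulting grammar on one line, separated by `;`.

S has alternatives sharing prefix '(': factor to S → ( S' with S' → S ) | P (.
U has alternatives sharing prefix '*': factor to U → * U' with U' → id | * P.
U has alternatives sharing prefix 'id': factor to U → id U'' with U'' → ) S | ε.

S -> ) U | + + | ( S'; U -> * U' | id U''; P -> + ( | S (; S' -> S ) | P (; U' -> id | * P; U'' -> ) S | ε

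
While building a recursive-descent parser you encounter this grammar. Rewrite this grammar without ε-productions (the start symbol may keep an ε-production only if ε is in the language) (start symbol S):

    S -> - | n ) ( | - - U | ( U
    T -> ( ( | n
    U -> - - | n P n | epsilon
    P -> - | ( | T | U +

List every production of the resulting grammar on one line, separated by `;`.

Nullable nonterminals: {U}.
ε ∉ L(G), so no ε-production is kept.
Add the nullable-subset variants: S → - - U gives - - U | - -. S → ( U gives ( U | (. P → U + gives U + | +.

S -> - | n ) ( | - - U | - - | ( U | (; T -> ( ( | n; U -> - - | n P n; P -> - | ( | T | U + | +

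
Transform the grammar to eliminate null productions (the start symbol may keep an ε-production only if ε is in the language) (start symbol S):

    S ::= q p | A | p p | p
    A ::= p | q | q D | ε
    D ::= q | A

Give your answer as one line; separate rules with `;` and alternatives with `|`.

S ::= q p | A | p p | p | ε; A ::= p | q | q D; D ::= q | A

Nullable set = {A, D, S}.
ε ∈ L(G) since S is nullable, so keep S → ε.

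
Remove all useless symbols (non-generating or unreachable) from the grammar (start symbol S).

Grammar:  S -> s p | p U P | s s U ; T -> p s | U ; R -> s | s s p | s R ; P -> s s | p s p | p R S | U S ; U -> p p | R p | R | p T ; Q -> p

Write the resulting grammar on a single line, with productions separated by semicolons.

Generating nonterminals: {P, Q, R, S, T, U}.
Reachable from S after that: {P, R, S, T, U}.
Removed useless symbols: {Q} and every production mentioning them.

S -> s p | p U P | s s U; T -> p s | U; R -> s | s s p | s R; P -> s s | p s p | p R S | U S; U -> p p | R p | R | p T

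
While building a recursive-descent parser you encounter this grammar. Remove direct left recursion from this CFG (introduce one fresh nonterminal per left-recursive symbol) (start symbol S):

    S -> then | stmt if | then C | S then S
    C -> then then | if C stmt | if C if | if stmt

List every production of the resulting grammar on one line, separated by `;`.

Left recursion appears on S.
For S: α = {then S}, β = {then, stmt if, then C}. Rewrite as S → β S' and S' → α S' | ε.

S -> then S' | stmt if S' | then C S'; C -> then then | if C stmt | if C if | if stmt; S' -> then S S' | ε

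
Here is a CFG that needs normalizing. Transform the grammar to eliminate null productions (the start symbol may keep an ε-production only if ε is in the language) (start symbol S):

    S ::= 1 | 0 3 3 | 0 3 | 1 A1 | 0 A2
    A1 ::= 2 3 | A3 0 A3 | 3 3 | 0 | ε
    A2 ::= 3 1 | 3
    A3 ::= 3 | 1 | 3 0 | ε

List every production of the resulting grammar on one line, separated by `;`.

The nullable symbols are {A1, A3}.
ε ∉ L(G), so no ε-production is kept.
Add the nullable-subset variants: A1 → A3 0 A3 gives A3 0 A3 | A3 0 | 0 A3 | 0.

S ::= 1 | 0 3 3 | 0 3 | 1 A1 | 0 A2; A1 ::= 2 3 | A3 0 A3 | A3 0 | 0 A3 | 0 | 3 3; A2 ::= 3 1 | 3; A3 ::= 3 | 1 | 3 0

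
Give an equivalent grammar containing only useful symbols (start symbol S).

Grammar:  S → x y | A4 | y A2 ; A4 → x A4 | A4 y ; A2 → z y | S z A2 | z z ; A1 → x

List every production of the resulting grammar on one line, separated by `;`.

Generating nonterminals: {A1, A2, S}.
Reachable from S after that: {A2, S}.
Removed useless symbols: {A1, A4} and every production mentioning them.

S → x y | y A2; A2 → z y | S z A2 | z z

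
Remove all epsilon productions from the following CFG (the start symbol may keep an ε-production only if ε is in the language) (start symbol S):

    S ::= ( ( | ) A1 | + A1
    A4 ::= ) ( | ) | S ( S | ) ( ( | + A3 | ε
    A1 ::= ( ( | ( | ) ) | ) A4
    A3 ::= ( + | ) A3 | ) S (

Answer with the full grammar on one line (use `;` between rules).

Nullable nonterminals: {A4}.
ε ∉ L(G), so no ε-production is kept.
For each production, add variants omitting each subset of nullable occurrences: A1 → ) A4 gives ) A4 | ).

S ::= ( ( | ) A1 | + A1; A4 ::= ) ( | ) | S ( S | ) ( ( | + A3; A1 ::= ( ( | ( | ) ) | ) A4 | ); A3 ::= ( + | ) A3 | ) S (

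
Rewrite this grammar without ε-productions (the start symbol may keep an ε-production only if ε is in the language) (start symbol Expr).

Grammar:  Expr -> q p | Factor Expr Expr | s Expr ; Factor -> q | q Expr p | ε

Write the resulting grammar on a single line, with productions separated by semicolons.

Nullable set = {Factor}.
ε ∉ L(G), so no ε-production is kept.
Add the nullable-subset variants: Expr → Factor Expr Expr gives Factor Expr Expr | Expr Expr.

Expr -> q p | Factor Expr Expr | Expr Expr | s Expr; Factor -> q | q Expr p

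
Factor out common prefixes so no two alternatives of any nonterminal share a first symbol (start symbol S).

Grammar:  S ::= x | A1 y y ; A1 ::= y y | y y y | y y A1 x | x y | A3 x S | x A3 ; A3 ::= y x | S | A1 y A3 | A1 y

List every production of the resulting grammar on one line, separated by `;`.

S ::= x | A1 y y; A1 ::= A3 x S | y y A1' | x A1''; A3 ::= y x | S | A1 y A3'; A1' ::= eps | y | A1 x; A1'' ::= y | A3; A3' ::= A3 | eps

A1 has alternatives sharing prefix 'y y': factor to A1 → y y A1' with A1' → ε | y | A1 x.
A1 has alternatives sharing prefix 'x': factor to A1 → x A1'' with A1'' → y | A3.
A3 has alternatives sharing prefix 'A1 y': factor to A3 → A1 y A3' with A3' → A3 | ε.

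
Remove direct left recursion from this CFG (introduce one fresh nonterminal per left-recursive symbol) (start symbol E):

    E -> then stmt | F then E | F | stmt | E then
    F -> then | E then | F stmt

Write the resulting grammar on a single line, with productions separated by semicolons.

Left recursion appears on E, F.
For E: α = {then}, β = {then stmt, F then E, F, stmt}. Rewrite as E → β E' and E' → α E' | ε.
For F: α = {stmt}, β = {then, E then}. Rewrite as F → β F' and F' → α F' | ε.

E -> then stmt E' | F then E E' | F E' | stmt E'; F -> then F' | E then F'; E' -> then E' | ε; F' -> stmt F' | ε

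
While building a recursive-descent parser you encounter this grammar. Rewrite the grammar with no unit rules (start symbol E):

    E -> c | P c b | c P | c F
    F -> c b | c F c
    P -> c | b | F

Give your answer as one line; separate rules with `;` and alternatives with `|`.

Unit pairs: P ⇒* {F}.
Replace each nonterminal's rules with the union of the non-unit rules of every nonterminal it unit-derives.

E -> c | P c b | c P | c F; F -> c b | c F c; P -> c b | c F c | c | b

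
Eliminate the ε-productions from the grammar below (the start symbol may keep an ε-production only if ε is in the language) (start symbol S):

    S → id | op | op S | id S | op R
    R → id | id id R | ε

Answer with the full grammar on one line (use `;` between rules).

S → id | op | op S | id S | op R; R → id | id id R | id id

Nullable set = {R}.
ε ∉ L(G), so no ε-production is kept.
Expand every rule over subsets of its nullable positions: R → id id R gives id id R | id id.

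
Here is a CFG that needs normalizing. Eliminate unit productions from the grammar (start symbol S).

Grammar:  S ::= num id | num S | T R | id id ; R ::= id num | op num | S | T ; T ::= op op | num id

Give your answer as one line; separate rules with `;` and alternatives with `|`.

Unit pairs: R ⇒* {S, T}.
For each unit pair (A, B), copy every non-unit production of B to A, then drop all unit productions.

S ::= num id | num S | T R | id id; R ::= num id | num S | T R | id id | id num | op num | op op; T ::= op op | num id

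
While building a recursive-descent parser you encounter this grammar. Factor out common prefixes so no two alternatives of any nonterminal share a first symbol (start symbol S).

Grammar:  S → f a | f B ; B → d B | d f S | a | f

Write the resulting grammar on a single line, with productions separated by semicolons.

S → f S'; B → a | f | d B'; S' → a | B; B' → B | f S

S has alternatives sharing prefix 'f': factor to S → f S' with S' → a | B.
B has alternatives sharing prefix 'd': factor to B → d B' with B' → B | f S.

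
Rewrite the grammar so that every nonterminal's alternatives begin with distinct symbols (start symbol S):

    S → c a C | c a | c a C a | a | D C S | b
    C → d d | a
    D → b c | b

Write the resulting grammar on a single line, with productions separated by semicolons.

S has alternatives sharing prefix 'c a': factor to S → c a S' with S' → C | ε | C a.
D has alternatives sharing prefix 'b': factor to D → b D' with D' → c | ε.
S' has alternatives sharing prefix 'C': factor to S' → C S'' with S'' → ε | a.

S → a | D C S | b | c a S'; C → d d | a; D → b D'; S' → ε | C S''; D' → c | ε; S'' → ε | a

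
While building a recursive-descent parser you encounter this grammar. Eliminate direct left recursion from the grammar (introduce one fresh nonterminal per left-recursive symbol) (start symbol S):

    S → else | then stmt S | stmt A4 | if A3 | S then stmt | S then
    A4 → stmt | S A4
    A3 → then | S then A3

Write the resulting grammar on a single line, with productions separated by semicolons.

S is directly left-recursive.
For S: α = {then stmt, then}, β = {else, then stmt S, stmt A4, if A3}. Rewrite as S → β S' and S' → α S' | ε.

S → else S' | then stmt S S' | stmt A4 S' | if A3 S'; A4 → stmt | S A4; A3 → then | S then A3; S' → then stmt S' | then S' | eps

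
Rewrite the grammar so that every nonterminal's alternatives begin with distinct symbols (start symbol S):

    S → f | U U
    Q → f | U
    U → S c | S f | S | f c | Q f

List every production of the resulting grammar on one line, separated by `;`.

U has alternatives sharing prefix 'S': factor to U → S U' with U' → c | f | ε.

S → f | U U; Q → f | U; U → f c | Q f | S U'; U' → c | f | ε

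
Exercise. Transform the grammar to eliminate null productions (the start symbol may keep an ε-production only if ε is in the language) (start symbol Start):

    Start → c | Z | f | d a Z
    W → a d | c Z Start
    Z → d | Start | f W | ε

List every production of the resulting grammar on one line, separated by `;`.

Nullable set = {Start, Z}.
ε ∈ L(G) since Start is nullable, so keep Start → ε.
Expand every rule over subsets of its nullable positions: Start → d a Z gives d a Z | d a. W → c Z Start gives c Z Start | c Z | c Start | c.

Start → c | Z | f | d a Z | d a | ε; W → a d | c Z Start | c Z | c Start | c; Z → d | Start | f W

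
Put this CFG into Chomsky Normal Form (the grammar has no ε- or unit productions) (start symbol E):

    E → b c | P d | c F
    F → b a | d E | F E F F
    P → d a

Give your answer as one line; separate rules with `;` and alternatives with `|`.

E → X1 X2 | P X3 | X2 F; F → X1 X4 | X3 E | F Y1; P → X3 X4; X1 → b; X2 → c; X3 → d; X4 → a; Y1 → E Y2; Y2 → F F

Introduce a nonterminal for each terminal appearing in a rule of length ≥ 2: X1 → b, X2 → c, X3 → d, X4 → a.
Binarize each right-hand side of length ≥ 3 by chaining fresh nonterminals (Y1, Y2, …): affected rules were F → F E F F.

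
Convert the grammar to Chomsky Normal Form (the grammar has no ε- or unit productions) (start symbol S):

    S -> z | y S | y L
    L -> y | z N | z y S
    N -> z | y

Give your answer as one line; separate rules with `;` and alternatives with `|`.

Introduce a nonterminal for each terminal appearing in a rule of length ≥ 2: X1 → y, X2 → z.
Binarize each right-hand side of length ≥ 3 by chaining fresh nonterminals (Y1, Y2, …): affected rules were L → X2 X1 S.

S -> z | X1 S | X1 L; L -> y | X2 N | X2 Y1; N -> z | y; X1 -> y; X2 -> z; Y1 -> X1 S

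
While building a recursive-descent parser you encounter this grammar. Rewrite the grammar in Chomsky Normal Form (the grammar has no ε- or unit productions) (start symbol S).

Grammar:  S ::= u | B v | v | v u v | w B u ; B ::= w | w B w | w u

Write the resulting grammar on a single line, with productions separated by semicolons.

Introduce a nonterminal for each terminal appearing in a rule of length ≥ 2: X1 → v, X2 → u, X3 → w.
Binarize each right-hand side of length ≥ 3 by chaining fresh nonterminals (Y1, Y2, …): affected rules were S → X1 X2 X1; S → X3 B X2; B → X3 B X3.

S ::= u | B X1 | v | X1 Y1 | X3 Y2; B ::= w | X3 Y3 | X3 X2; X1 ::= v; X2 ::= u; X3 ::= w; Y1 ::= X2 X1; Y2 ::= B X2; Y3 ::= B X3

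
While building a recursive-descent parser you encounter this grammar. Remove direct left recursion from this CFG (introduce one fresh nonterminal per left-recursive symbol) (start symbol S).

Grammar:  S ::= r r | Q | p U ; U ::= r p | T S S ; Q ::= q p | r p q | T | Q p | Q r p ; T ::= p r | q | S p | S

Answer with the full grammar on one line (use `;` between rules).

Directly left-recursive nonterminal: Q.
For Q: α = {p, r p}, β = {q p, r p q, T}. Rewrite as Q → β Q' and Q' → α Q' | ε.

S ::= r r | Q | p U; U ::= r p | T S S; Q ::= q p Q' | r p q Q' | T Q'; T ::= p r | q | S p | S; Q' ::= p Q' | r p Q' | eps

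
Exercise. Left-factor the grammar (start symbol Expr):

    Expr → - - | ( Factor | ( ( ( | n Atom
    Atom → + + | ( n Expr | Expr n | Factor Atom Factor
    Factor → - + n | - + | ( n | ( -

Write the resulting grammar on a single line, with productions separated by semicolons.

Expr has alternatives sharing prefix '(': factor to Expr → ( Expr1 with Expr1 → Factor | ( (.
Factor has alternatives sharing prefix '- +': factor to Factor → - + Factor1 with Factor1 → n | ε.
Factor has alternatives sharing prefix '(': factor to Factor → ( Factor2 with Factor2 → n | -.

Expr → - - | n Atom | ( Expr1; Atom → + + | ( n Expr | Expr n | Factor Atom Factor; Factor → - + Factor1 | ( Factor2; Expr1 → Factor | ( (; Factor1 → n | epsilon; Factor2 → n | -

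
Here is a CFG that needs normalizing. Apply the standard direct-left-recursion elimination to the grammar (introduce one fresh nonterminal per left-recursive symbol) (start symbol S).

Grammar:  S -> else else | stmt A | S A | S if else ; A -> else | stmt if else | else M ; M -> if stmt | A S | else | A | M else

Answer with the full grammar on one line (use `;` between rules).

S -> else else S' | stmt A S'; A -> else | stmt if else | else M; M -> if stmt M' | A S M' | else M' | A M'; S' -> A S' | if else S' | ε; M' -> else M' | ε

S, M are directly left-recursive.
For S: α = {A, if else}, β = {else else, stmt A}. Rewrite as S → β S' and S' → α S' | ε.
For M: α = {else}, β = {if stmt, A S, else, A}. Rewrite as M → β M' and M' → α M' | ε.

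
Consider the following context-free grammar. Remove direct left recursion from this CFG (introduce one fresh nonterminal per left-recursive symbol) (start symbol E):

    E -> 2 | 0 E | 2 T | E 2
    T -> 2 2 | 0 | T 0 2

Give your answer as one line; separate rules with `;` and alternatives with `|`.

Directly left-recursive nonterminals: E, T.
For E: α = {2}, β = {2, 0 E, 2 T}. Rewrite as E → β E' and E' → α E' | ε.
For T: α = {0 2}, β = {2 2, 0}. Rewrite as T → β T' and T' → α T' | ε.

E -> 2 E' | 0 E E' | 2 T E'; T -> 2 2 T' | 0 T'; E' -> 2 E' | eps; T' -> 0 2 T' | eps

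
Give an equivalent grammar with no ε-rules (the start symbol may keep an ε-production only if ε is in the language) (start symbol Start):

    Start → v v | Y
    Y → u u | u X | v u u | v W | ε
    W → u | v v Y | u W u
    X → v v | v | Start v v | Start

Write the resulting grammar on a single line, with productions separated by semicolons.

The nullable symbols are {Start, X, Y}.
ε ∈ L(G) since Start is nullable, so keep Start → ε.
For each production, add variants omitting each subset of nullable occurrences: Y → u X gives u X | u. W → v v Y gives v v Y | v v.

Start → v v | Y | ε; Y → u u | u X | u | v u u | v W; W → u | v v Y | v v | u W u; X → v v | v | Start v v | Start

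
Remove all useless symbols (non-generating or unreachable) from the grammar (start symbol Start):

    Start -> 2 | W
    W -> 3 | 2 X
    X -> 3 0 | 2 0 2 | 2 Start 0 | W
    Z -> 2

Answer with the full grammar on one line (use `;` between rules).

Generating nonterminals: {Start, W, X, Z}.
Reachable from Start after that: {Start, W, X}.
Removed useless symbols: {Z} and every production mentioning them.

Start -> 2 | W; W -> 3 | 2 X; X -> 3 0 | 2 0 2 | 2 Start 0 | W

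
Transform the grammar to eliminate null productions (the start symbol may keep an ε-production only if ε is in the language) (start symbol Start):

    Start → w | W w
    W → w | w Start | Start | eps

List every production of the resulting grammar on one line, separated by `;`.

The nullable symbols are {W}.
ε ∉ L(G), so no ε-production is kept.

Start → w | W w; W → w | w Start | Start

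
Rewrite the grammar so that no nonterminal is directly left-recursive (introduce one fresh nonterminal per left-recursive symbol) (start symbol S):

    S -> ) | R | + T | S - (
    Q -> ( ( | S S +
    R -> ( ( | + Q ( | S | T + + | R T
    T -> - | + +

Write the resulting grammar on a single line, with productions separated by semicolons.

Directly left-recursive nonterminals: S, R.
For S: α = {- (}, β = {), R, + T}. Rewrite as S → β S' and S' → α S' | ε.
For R: α = {T}, β = {( (, + Q (, S, T + +}. Rewrite as R → β R' and R' → α R' | ε.

S -> ) S' | R S' | + T S'; Q -> ( ( | S S +; R -> ( ( R' | + Q ( R' | S R' | T + + R'; T -> - | + +; S' -> - ( S' | epsilon; R' -> T R' | epsilon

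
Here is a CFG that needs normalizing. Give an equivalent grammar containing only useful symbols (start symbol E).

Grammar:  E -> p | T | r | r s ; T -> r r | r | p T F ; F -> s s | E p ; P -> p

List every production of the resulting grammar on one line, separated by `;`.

E -> p | T | r | r s; T -> r r | r | p T F; F -> s s | E p

Generating nonterminals: {E, F, P, T}.
Reachable from E after that: {E, F, T}.
Removed useless symbols: {P} and every production mentioning them.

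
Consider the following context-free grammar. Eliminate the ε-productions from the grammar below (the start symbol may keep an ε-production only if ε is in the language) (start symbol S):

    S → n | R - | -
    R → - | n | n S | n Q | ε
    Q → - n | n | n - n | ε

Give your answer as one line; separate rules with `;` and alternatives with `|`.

S → n | R - | -; R → - | n | n S | n Q; Q → - n | n | n - n

Nullable set = {Q, R}.
ε ∉ L(G), so no ε-production is kept.
For each production, add variants omitting each subset of nullable occurrences: S → R - gives R - | -.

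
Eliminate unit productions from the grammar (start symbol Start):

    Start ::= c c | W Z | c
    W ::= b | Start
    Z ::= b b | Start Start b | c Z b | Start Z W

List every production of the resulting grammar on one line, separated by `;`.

Start ::= c c | W Z | c; W ::= c c | W Z | c | b; Z ::= b b | Start Start b | c Z b | Start Z W

Unit pairs: W ⇒* {Start}.
For every A with A ⇒* B via unit rules, add B's non-unit alternatives to A; then delete every rule of the form X → Y.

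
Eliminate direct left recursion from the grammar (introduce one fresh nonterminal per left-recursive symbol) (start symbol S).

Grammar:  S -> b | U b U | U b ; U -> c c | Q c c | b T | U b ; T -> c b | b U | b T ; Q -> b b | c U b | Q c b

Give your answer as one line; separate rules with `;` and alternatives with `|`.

S -> b | U b U | U b; U -> c c U' | Q c c U' | b T U'; T -> c b | b U | b T; Q -> b b Q' | c U b Q'; U' -> b U' | ε; Q' -> c b Q' | ε

U, Q are directly left-recursive.
For U: α = {b}, β = {c c, Q c c, b T}. Rewrite as U → β U' and U' → α U' | ε.
For Q: α = {c b}, β = {b b, c U b}. Rewrite as Q → β Q' and Q' → α Q' | ε.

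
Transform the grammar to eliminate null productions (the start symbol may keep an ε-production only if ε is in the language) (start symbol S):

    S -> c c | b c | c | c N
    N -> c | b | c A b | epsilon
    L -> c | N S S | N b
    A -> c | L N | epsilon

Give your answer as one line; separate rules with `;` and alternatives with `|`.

Nullable nonterminals: {A, N}.
ε ∉ L(G), so no ε-production is kept.
Expand every rule over subsets of its nullable positions: N → c A b gives c A b | c b. L → N S S gives N S S | S S. L → N b gives N b | b. A → L N gives L N | L.

S -> c c | b c | c | c N; N -> c | b | c A b | c b; L -> c | N S S | S S | N b | b; A -> c | L N | L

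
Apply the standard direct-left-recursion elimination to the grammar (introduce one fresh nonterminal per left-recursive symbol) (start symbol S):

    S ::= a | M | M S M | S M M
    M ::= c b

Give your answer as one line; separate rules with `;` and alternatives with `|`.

Directly left-recursive nonterminal: S.
For S: α = {M M}, β = {a, M, M S M}. Rewrite as S → β S' and S' → α S' | ε.

S ::= a S' | M S' | M S M S'; M ::= c b; S' ::= M M S' | eps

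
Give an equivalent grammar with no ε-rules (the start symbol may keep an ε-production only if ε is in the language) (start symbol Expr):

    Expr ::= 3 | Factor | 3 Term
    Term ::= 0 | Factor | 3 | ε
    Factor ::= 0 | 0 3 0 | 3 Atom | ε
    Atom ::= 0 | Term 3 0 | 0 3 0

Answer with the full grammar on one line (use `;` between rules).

Nullable set = {Expr, Factor, Term}.
ε ∈ L(G) since Expr is nullable, so keep Expr → ε.
Add the nullable-subset variants: Atom → Term 3 0 gives Term 3 0 | 3 0.

Expr ::= 3 | Factor | 3 Term | ε; Term ::= 0 | Factor | 3; Factor ::= 0 | 0 3 0 | 3 Atom; Atom ::= 0 | Term 3 0 | 3 0 | 0 3 0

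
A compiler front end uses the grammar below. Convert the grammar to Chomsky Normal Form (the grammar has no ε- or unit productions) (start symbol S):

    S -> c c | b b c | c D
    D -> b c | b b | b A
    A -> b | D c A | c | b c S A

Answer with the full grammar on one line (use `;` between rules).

S -> X1 X1 | X2 Y1 | X1 D; D -> X2 X1 | X2 X2 | X2 A; A -> b | D Y2 | c | X2 Y3; X1 -> c; X2 -> b; Y1 -> X2 X1; Y2 -> X1 A; Y3 -> X1 Y4; Y4 -> S A

Introduce a nonterminal for each terminal appearing in a rule of length ≥ 2: X1 → c, X2 → b.
Binarize each right-hand side of length ≥ 3 by chaining fresh nonterminals (Y1, Y2, …): affected rules were S → X2 X2 X1; A → D X1 A; A → X2 X1 S A.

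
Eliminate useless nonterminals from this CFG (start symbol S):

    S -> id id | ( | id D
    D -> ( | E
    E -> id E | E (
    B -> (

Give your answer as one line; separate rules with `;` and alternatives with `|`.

Generating nonterminals: {B, D, S}.
Reachable from S after that: {D, S}.
Removed useless symbols: {B, E} and every production mentioning them.

S -> id id | ( | id D; D -> (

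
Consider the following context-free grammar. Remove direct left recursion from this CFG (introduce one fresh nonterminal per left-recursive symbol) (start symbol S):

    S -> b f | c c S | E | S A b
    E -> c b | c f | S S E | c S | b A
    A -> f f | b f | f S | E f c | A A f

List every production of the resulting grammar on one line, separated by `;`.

Left recursion appears on S, A.
For S: α = {A b}, β = {b f, c c S, E}. Rewrite as S → β S' and S' → α S' | ε.
For A: α = {A f}, β = {f f, b f, f S, E f c}. Rewrite as A → β A' and A' → α A' | ε.

S -> b f S' | c c S S' | E S'; E -> c b | c f | S S E | c S | b A; A -> f f A' | b f A' | f S A' | E f c A'; S' -> A b S' | ε; A' -> A f A' | ε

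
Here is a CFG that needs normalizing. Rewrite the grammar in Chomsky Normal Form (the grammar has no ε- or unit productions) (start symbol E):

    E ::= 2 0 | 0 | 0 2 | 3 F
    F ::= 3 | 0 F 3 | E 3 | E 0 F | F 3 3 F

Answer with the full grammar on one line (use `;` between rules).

Introduce a nonterminal for each terminal appearing in a rule of length ≥ 2: X1 → 2, X2 → 0, X3 → 3.
Binarize each right-hand side of length ≥ 3 by chaining fresh nonterminals (Y1, Y2, …): affected rules were F → X2 F X3; F → E X2 F; F → F X3 X3 F.

E ::= X1 X2 | 0 | X2 X1 | X3 F; F ::= 3 | X2 Y1 | E X3 | E Y2 | F Y3; X1 ::= 2; X2 ::= 0; X3 ::= 3; Y1 ::= F X3; Y2 ::= X2 F; Y3 ::= X3 Y4; Y4 ::= X3 F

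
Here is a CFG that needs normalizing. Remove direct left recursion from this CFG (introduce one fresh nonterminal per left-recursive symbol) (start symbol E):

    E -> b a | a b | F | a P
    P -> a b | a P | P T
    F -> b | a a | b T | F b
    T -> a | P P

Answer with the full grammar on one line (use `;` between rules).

E -> b a | a b | F | a P; P -> a b P' | a P P'; F -> b F' | a a F' | b T F'; T -> a | P P; P' -> T P' | ε; F' -> b F' | ε

P, F are directly left-recursive.
For P: α = {T}, β = {a b, a P}. Rewrite as P → β P' and P' → α P' | ε.
For F: α = {b}, β = {b, a a, b T}. Rewrite as F → β F' and F' → α F' | ε.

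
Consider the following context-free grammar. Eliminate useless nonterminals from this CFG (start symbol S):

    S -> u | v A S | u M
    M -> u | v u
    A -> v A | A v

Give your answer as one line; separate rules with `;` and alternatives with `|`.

S -> u | u M; M -> u | v u

Generating nonterminals: {M, S}.
Reachable from S after that: {M, S}.
Removed useless symbols: {A} and every production mentioning them.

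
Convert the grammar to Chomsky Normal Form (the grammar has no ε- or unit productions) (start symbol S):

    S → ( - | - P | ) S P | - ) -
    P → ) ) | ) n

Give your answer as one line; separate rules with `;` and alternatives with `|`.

S → X1 X2 | X2 P | X3 Y1 | X2 Y2; P → X3 X3 | X3 X4; X1 → (; X2 → -; X3 → ); X4 → n; Y1 → S P; Y2 → X3 X2

Introduce a nonterminal for each terminal appearing in a rule of length ≥ 2: X1 → (, X2 → -, X3 → ), X4 → n.
Binarize each right-hand side of length ≥ 3 by chaining fresh nonterminals (Y1, Y2, …): affected rules were S → X3 S P; S → X2 X3 X2.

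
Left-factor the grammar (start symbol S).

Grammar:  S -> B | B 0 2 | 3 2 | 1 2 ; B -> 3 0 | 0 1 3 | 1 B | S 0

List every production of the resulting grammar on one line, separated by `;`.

S has alternatives sharing prefix 'B': factor to S → B S' with S' → ε | 0 2.

S -> 3 2 | 1 2 | B S'; B -> 3 0 | 0 1 3 | 1 B | S 0; S' -> eps | 0 2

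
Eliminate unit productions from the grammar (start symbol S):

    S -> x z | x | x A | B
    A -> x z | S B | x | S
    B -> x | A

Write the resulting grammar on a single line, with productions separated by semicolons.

Unit pairs: A ⇒* {B, S}; B ⇒* {A, S}; S ⇒* {A, B}.
Replace each nonterminal's rules with the union of the non-unit rules of every nonterminal it unit-derives.

S -> x | x z | x A | S B; A -> x | x z | x A | S B; B -> x | x z | x A | S B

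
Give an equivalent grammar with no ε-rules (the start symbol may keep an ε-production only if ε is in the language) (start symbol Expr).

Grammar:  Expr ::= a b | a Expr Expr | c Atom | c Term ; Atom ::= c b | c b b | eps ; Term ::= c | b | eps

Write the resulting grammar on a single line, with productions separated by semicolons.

The nullable symbols are {Atom, Term}.
ε ∉ L(G), so no ε-production is kept.
For each production, add variants omitting each subset of nullable occurrences: Expr → c Atom gives c Atom | c.

Expr ::= a b | a Expr Expr | c Atom | c | c Term; Atom ::= c b | c b b; Term ::= c | b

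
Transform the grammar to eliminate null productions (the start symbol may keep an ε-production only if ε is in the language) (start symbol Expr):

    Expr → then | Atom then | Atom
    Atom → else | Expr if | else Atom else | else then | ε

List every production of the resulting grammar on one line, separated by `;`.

Expr → then | Atom then | Atom | ε; Atom → else | Expr if | if | else Atom else | else else | else then

Nullable set = {Atom, Expr}.
ε ∈ L(G) since Expr is nullable, so keep Expr → ε.
Expand every rule over subsets of its nullable positions: Atom → Expr if gives Expr if | if. Atom → else Atom else gives else Atom else | else else.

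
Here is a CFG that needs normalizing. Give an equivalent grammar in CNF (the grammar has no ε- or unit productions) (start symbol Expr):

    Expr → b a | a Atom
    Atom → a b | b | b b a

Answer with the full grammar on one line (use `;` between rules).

Expr → X1 X2 | X2 Atom; Atom → X2 X1 | b | X1 Y1; X1 → b; X2 → a; Y1 → X1 X2

Introduce a nonterminal for each terminal appearing in a rule of length ≥ 2: X1 → b, X2 → a.
Binarize each right-hand side of length ≥ 3 by chaining fresh nonterminals (Y1, Y2, …): affected rules were Atom → X1 X1 X2.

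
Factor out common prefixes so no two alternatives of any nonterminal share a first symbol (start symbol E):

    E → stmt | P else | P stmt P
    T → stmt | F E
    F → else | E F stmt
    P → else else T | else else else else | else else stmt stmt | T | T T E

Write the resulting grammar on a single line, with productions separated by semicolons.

E has alternatives sharing prefix 'P': factor to E → P E' with E' → else | stmt P.
P has alternatives sharing prefix 'else else': factor to P → else else P' with P' → T | else else | stmt stmt.
P has alternatives sharing prefix 'T': factor to P → T P'' with P'' → ε | T E.

E → stmt | P E'; T → stmt | F E; F → else | E F stmt; P → else else P' | T P''; E' → else | stmt P; P' → T | else else | stmt stmt; P'' → ε | T E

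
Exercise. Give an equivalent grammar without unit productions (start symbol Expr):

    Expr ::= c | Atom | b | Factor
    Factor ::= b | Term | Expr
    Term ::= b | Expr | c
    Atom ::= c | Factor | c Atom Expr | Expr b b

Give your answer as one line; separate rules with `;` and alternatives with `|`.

Unit pairs: Atom ⇒* {Expr, Factor, Term}; Expr ⇒* {Atom, Factor, Term}; Factor ⇒* {Atom, Expr, Term}; Term ⇒* {Atom, Expr, Factor}.
For every A with A ⇒* B via unit rules, add B's non-unit alternatives to A; then delete every rule of the form X → Y.

Expr ::= b | c | c Atom Expr | Expr b b; Factor ::= b | c | c Atom Expr | Expr b b; Term ::= b | c | c Atom Expr | Expr b b; Atom ::= b | c | c Atom Expr | Expr b b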